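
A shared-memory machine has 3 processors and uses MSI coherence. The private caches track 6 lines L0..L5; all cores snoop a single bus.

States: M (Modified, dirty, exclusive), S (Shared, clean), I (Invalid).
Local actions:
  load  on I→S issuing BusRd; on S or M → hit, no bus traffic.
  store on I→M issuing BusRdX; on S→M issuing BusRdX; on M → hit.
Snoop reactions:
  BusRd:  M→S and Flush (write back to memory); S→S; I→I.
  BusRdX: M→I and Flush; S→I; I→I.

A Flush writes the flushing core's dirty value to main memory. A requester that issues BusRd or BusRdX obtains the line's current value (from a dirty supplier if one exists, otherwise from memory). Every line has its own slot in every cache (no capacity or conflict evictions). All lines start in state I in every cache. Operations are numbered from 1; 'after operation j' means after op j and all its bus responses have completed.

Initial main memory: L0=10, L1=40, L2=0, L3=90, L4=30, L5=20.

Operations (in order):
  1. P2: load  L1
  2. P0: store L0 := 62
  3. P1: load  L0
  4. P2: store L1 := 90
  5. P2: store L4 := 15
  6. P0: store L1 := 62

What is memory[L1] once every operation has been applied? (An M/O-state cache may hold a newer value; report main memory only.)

memory[L1] = 90

  op1 P2: load  L1 → I/I/S on L1; bus BusRd; mem=40
  op2 P0: store L0 := 62 → M/I/I on L0; bus BusRdX; mem=10
  op3 P1: load  L0 → S/S/I on L0; bus BusRd Flush; mem=62
  op4 P2: store L1 := 90 → I/I/M on L1; bus BusRdX; mem=40
  op5 P2: store L4 := 15 → I/I/M on L4; bus BusRdX; mem=30
  op6 P0: store L1 := 62 → M/I/I on L1; bus BusRdX Flush; mem=90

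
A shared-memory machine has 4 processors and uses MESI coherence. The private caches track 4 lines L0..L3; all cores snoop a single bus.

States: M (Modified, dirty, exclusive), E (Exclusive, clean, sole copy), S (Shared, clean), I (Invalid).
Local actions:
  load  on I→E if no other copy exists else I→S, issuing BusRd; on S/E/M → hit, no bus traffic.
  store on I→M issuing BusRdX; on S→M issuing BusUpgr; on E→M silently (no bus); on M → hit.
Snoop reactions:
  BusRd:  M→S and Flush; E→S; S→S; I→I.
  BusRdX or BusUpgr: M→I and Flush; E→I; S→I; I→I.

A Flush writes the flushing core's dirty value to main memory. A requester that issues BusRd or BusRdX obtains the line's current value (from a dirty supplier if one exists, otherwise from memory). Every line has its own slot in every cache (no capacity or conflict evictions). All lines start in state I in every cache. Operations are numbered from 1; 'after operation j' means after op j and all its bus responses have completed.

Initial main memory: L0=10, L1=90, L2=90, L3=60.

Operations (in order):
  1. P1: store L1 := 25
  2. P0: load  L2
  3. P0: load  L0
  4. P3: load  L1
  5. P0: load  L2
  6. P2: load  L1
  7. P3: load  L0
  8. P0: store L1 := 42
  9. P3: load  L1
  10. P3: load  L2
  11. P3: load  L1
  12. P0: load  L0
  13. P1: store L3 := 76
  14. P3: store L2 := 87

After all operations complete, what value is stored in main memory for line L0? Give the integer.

[1] P1: store L1 := 25 | P0:I, P1:M(25), P2:I, P3:I | bus: BusRdX
[2] P0: load  L2 | P0:E(90), P1:I, P2:I, P3:I | bus: BusRd
[3] P0: load  L0 | P0:E(10), P1:I, P2:I, P3:I | bus: BusRd
[4] P3: load  L1 | P0:I, P1:S(25), P2:I, P3:S(25) | bus: BusRd,Flush
[5] P0: load  L2 | P0:E(90), P1:I, P2:I, P3:I | bus: none
[6] P2: load  L1 | P0:I, P1:S(25), P2:S(25), P3:S(25) | bus: BusRd
[7] P3: load  L0 | P0:S(10), P1:I, P2:I, P3:S(10) | bus: BusRd
[8] P0: store L1 := 42 | P0:M(42), P1:I, P2:I, P3:I | bus: BusRdX
[9] P3: load  L1 | P0:S(42), P1:I, P2:I, P3:S(42) | bus: BusRd,Flush
[10] P3: load  L2 | P0:S(90), P1:I, P2:I, P3:S(90) | bus: BusRd
[11] P3: load  L1 | P0:S(42), P1:I, P2:I, P3:S(42) | bus: none
[12] P0: load  L0 | P0:S(10), P1:I, P2:I, P3:S(10) | bus: none
[13] P1: store L3 := 76 | P0:I, P1:M(76), P2:I, P3:I | bus: BusRdX
[14] P3: store L2 := 87 | P0:I, P1:I, P2:I, P3:M(87) | bus: BusUpgr

memory[L0] = 10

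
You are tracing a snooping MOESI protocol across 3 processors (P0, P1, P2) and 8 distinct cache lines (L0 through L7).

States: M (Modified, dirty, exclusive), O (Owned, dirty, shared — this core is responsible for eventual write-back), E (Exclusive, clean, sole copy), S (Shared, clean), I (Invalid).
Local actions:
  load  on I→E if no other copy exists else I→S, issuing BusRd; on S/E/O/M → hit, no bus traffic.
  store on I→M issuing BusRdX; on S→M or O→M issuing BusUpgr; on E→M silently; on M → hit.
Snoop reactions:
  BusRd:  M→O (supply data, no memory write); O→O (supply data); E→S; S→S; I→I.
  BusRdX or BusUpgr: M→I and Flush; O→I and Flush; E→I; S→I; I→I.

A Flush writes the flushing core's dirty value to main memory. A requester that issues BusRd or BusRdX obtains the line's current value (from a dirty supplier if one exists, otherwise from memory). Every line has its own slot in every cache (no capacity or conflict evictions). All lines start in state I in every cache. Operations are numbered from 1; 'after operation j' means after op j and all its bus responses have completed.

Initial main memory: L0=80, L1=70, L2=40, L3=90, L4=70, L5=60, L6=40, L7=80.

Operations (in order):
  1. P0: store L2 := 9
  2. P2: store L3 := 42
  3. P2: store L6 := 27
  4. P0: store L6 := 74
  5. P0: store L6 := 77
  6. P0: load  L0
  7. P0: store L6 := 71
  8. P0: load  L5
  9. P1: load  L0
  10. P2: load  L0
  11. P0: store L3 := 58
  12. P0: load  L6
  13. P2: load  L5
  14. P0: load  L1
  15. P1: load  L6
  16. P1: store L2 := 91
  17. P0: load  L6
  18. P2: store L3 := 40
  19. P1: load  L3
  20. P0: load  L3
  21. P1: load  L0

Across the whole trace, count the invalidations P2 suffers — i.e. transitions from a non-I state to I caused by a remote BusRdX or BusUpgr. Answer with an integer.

invalidations = 2

[1] P0: store L2 := 9 | P0:M(9), P1:I, P2:I | bus: BusRdX
[2] P2: store L3 := 42 | P0:I, P1:I, P2:M(42) | bus: BusRdX
[3] P2: store L6 := 27 | P0:I, P1:I, P2:M(27) | bus: BusRdX
[4] P0: store L6 := 74 | P0:M(74), P1:I, P2:I | bus: BusRdX,Flush
[5] P0: store L6 := 77 | P0:M(77), P1:I, P2:I | bus: none
[6] P0: load  L0 | P0:E(80), P1:I, P2:I | bus: BusRd
[7] P0: store L6 := 71 | P0:M(71), P1:I, P2:I | bus: none
[8] P0: load  L5 | P0:E(60), P1:I, P2:I | bus: BusRd
[9] P1: load  L0 | P0:S(80), P1:S(80), P2:I | bus: BusRd
[10] P2: load  L0 | P0:S(80), P1:S(80), P2:S(80) | bus: BusRd
[11] P0: store L3 := 58 | P0:M(58), P1:I, P2:I | bus: BusRdX,Flush
[12] P0: load  L6 | P0:M(71), P1:I, P2:I | bus: none
[13] P2: load  L5 | P0:S(60), P1:I, P2:S(60) | bus: BusRd
[14] P0: load  L1 | P0:E(70), P1:I, P2:I | bus: BusRd
[15] P1: load  L6 | P0:O(71), P1:S(71), P2:I | bus: BusRd
[16] P1: store L2 := 91 | P0:I, P1:M(91), P2:I | bus: BusRdX,Flush
[17] P0: load  L6 | P0:O(71), P1:S(71), P2:I | bus: none
[18] P2: store L3 := 40 | P0:I, P1:I, P2:M(40) | bus: BusRdX,Flush
[19] P1: load  L3 | P0:I, P1:S(40), P2:O(40) | bus: BusRd
[20] P0: load  L3 | P0:S(40), P1:S(40), P2:O(40) | bus: BusRd
[21] P1: load  L0 | P0:S(80), P1:S(80), P2:S(80) | bus: none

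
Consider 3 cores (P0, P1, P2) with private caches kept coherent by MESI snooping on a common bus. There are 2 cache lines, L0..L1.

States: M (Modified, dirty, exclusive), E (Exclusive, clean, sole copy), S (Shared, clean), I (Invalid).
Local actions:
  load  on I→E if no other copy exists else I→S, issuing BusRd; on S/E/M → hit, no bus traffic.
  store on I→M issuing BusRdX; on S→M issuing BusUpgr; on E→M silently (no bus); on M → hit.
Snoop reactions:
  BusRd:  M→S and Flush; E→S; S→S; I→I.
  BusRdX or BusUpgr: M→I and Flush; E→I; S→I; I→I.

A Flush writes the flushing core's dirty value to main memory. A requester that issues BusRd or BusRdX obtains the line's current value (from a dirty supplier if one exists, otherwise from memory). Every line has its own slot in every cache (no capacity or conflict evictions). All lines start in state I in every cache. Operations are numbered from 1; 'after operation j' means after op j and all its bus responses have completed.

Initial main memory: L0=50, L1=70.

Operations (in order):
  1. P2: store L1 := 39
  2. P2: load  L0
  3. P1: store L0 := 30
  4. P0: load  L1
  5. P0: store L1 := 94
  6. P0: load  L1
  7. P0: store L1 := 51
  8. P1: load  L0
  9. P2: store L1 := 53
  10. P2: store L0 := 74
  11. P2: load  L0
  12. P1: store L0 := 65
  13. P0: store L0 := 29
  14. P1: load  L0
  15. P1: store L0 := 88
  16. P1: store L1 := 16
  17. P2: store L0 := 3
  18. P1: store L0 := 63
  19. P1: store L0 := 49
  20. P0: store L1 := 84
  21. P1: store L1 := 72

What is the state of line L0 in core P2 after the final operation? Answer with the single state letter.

state = I

step 1: P2: store L1 := 39  ⟶  IIM  (L1)  txn=BusRdX  M[L1]=70
step 2: P2: load  L0  ⟶  IIE  (L0)  txn=BusRd  M[L0]=50
step 3: P1: store L0 := 30  ⟶  IMI  (L0)  txn=BusRdX  M[L0]=50
step 4: P0: load  L1  ⟶  SIS  (L1)  txn=BusRd+Flush  M[L1]=39
step 5: P0: store L1 := 94  ⟶  MII  (L1)  txn=BusUpgr  M[L1]=39
step 6: P0: load  L1  ⟶  MII  (L1)  txn=∅  M[L1]=39
step 7: P0: store L1 := 51  ⟶  MII  (L1)  txn=∅  M[L1]=39
step 8: P1: load  L0  ⟶  IMI  (L0)  txn=∅  M[L0]=50
step 9: P2: store L1 := 53  ⟶  IIM  (L1)  txn=BusRdX+Flush  M[L1]=51
step 10: P2: store L0 := 74  ⟶  IIM  (L0)  txn=BusRdX+Flush  M[L0]=30
step 11: P2: load  L0  ⟶  IIM  (L0)  txn=∅  M[L0]=30
step 12: P1: store L0 := 65  ⟶  IMI  (L0)  txn=BusRdX+Flush  M[L0]=74
step 13: P0: store L0 := 29  ⟶  MII  (L0)  txn=BusRdX+Flush  M[L0]=65
step 14: P1: load  L0  ⟶  SSI  (L0)  txn=BusRd+Flush  M[L0]=29
step 15: P1: store L0 := 88  ⟶  IMI  (L0)  txn=BusUpgr  M[L0]=29
step 16: P1: store L1 := 16  ⟶  IMI  (L1)  txn=BusRdX+Flush  M[L1]=53
step 17: P2: store L0 := 3  ⟶  IIM  (L0)  txn=BusRdX+Flush  M[L0]=88
step 18: P1: store L0 := 63  ⟶  IMI  (L0)  txn=BusRdX+Flush  M[L0]=3
step 19: P1: store L0 := 49  ⟶  IMI  (L0)  txn=∅  M[L0]=3
step 20: P0: store L1 := 84  ⟶  MII  (L1)  txn=BusRdX+Flush  M[L1]=16
step 21: P1: store L1 := 72  ⟶  IMI  (L1)  txn=BusRdX+Flush  M[L1]=84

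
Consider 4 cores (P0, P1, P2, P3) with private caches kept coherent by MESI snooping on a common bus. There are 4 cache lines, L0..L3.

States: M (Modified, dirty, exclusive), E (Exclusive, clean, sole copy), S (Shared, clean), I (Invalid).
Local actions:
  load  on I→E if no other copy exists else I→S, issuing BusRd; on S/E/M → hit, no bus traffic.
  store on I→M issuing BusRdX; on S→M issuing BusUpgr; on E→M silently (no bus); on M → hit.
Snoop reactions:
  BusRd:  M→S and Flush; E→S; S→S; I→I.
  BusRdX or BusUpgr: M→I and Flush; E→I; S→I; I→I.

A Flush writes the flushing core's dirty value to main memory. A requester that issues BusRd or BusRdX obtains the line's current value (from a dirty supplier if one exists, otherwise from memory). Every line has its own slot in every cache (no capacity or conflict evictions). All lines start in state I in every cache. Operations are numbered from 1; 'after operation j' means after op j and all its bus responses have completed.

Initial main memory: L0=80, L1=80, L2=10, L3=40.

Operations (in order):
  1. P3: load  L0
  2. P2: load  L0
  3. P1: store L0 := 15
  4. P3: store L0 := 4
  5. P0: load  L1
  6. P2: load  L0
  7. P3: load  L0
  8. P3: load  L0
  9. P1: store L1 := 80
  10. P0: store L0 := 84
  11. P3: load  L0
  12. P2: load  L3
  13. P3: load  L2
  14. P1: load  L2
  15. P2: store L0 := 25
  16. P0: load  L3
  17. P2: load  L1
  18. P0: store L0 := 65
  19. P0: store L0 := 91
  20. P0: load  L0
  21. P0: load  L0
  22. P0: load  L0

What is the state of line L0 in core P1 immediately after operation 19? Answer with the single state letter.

state = I

[1] P3: load  L0 | P0:I, P1:I, P2:I, P3:E(80) | bus: BusRd
[2] P2: load  L0 | P0:I, P1:I, P2:S(80), P3:S(80) | bus: BusRd
[3] P1: store L0 := 15 | P0:I, P1:M(15), P2:I, P3:I | bus: BusRdX
[4] P3: store L0 := 4 | P0:I, P1:I, P2:I, P3:M(4) | bus: BusRdX,Flush
[5] P0: load  L1 | P0:E(80), P1:I, P2:I, P3:I | bus: BusRd
[6] P2: load  L0 | P0:I, P1:I, P2:S(4), P3:S(4) | bus: BusRd,Flush
[7] P3: load  L0 | P0:I, P1:I, P2:S(4), P3:S(4) | bus: none
[8] P3: load  L0 | P0:I, P1:I, P2:S(4), P3:S(4) | bus: none
[9] P1: store L1 := 80 | P0:I, P1:M(80), P2:I, P3:I | bus: BusRdX
[10] P0: store L0 := 84 | P0:M(84), P1:I, P2:I, P3:I | bus: BusRdX
[11] P3: load  L0 | P0:S(84), P1:I, P2:I, P3:S(84) | bus: BusRd,Flush
[12] P2: load  L3 | P0:I, P1:I, P2:E(40), P3:I | bus: BusRd
[13] P3: load  L2 | P0:I, P1:I, P2:I, P3:E(10) | bus: BusRd
[14] P1: load  L2 | P0:I, P1:S(10), P2:I, P3:S(10) | bus: BusRd
[15] P2: store L0 := 25 | P0:I, P1:I, P2:M(25), P3:I | bus: BusRdX
[16] P0: load  L3 | P0:S(40), P1:I, P2:S(40), P3:I | bus: BusRd
[17] P2: load  L1 | P0:I, P1:S(80), P2:S(80), P3:I | bus: BusRd,Flush
[18] P0: store L0 := 65 | P0:M(65), P1:I, P2:I, P3:I | bus: BusRdX,Flush
[19] P0: store L0 := 91 | P0:M(91), P1:I, P2:I, P3:I | bus: none
[20] P0: load  L0 | P0:M(91), P1:I, P2:I, P3:I | bus: none
[21] P0: load  L0 | P0:M(91), P1:I, P2:I, P3:I | bus: none
[22] P0: load  L0 | P0:M(91), P1:I, P2:I, P3:I | bus: none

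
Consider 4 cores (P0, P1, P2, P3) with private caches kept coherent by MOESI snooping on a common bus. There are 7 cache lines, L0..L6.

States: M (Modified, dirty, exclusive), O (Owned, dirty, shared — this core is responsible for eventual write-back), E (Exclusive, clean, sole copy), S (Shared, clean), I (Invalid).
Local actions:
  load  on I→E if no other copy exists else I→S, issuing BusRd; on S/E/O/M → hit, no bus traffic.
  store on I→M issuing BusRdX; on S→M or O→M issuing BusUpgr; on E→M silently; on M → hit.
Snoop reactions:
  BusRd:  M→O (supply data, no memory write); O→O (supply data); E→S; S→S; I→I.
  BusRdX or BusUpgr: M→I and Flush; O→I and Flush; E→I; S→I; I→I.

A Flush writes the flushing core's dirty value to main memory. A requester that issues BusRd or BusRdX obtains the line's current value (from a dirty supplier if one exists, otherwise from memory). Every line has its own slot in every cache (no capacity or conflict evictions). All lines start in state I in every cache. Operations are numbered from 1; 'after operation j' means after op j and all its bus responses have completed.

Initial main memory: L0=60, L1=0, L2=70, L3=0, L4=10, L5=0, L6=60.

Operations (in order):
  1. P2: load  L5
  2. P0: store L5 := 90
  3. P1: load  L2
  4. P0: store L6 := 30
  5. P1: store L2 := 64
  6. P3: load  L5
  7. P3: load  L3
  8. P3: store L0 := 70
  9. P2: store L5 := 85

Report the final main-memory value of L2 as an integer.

step 1: P2: load  L5  ⟶  IIEI  (L5)  txn=BusRd  M[L5]=0
step 2: P0: store L5 := 90  ⟶  MIII  (L5)  txn=BusRdX  M[L5]=0
step 3: P1: load  L2  ⟶  IEII  (L2)  txn=BusRd  M[L2]=70
step 4: P0: store L6 := 30  ⟶  MIII  (L6)  txn=BusRdX  M[L6]=60
step 5: P1: store L2 := 64  ⟶  IMII  (L2)  txn=∅  M[L2]=70
step 6: P3: load  L5  ⟶  OIIS  (L5)  txn=BusRd  M[L5]=0
step 7: P3: load  L3  ⟶  IIIE  (L3)  txn=BusRd  M[L3]=0
step 8: P3: store L0 := 70  ⟶  IIIM  (L0)  txn=BusRdX  M[L0]=60
step 9: P2: store L5 := 85  ⟶  IIMI  (L5)  txn=BusRdX+Flush  M[L5]=90

memory[L2] = 70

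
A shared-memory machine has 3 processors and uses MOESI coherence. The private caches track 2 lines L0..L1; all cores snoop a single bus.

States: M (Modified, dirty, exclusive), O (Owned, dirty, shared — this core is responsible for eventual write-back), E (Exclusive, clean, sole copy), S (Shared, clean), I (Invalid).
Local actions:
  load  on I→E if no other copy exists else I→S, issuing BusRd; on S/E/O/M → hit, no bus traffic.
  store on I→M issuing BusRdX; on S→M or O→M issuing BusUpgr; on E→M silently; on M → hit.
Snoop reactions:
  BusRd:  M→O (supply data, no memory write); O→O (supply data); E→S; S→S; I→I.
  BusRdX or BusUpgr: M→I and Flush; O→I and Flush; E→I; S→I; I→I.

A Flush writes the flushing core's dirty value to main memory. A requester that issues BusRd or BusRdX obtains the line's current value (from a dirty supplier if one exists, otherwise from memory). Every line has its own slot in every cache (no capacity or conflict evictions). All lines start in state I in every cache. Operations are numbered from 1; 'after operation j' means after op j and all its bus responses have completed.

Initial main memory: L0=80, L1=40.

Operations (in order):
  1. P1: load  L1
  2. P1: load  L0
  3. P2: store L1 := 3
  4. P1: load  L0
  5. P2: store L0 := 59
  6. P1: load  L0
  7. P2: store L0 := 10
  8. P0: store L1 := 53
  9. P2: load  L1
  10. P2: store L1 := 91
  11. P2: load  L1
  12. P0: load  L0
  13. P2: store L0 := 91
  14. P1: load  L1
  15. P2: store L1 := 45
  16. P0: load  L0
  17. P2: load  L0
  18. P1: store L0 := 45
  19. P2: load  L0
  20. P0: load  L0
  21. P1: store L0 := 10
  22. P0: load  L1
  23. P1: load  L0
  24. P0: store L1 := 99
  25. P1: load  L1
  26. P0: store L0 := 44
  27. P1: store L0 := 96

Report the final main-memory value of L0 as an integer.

  op1 P1: load  L1 → I/E/I on L1; bus BusRd; mem=40
  op2 P1: load  L0 → I/E/I on L0; bus BusRd; mem=80
  op3 P2: store L1 := 3 → I/I/M on L1; bus BusRdX; mem=40
  op4 P1: load  L0 → I/E/I on L0; bus (none); mem=80
  op5 P2: store L0 := 59 → I/I/M on L0; bus BusRdX; mem=80
  op6 P1: load  L0 → I/S/O on L0; bus BusRd; mem=80
  op7 P2: store L0 := 10 → I/I/M on L0; bus BusUpgr; mem=80
  op8 P0: store L1 := 53 → M/I/I on L1; bus BusRdX Flush; mem=3
  op9 P2: load  L1 → O/I/S on L1; bus BusRd; mem=3
  op10 P2: store L1 := 91 → I/I/M on L1; bus BusUpgr Flush; mem=53
  op11 P2: load  L1 → I/I/M on L1; bus (none); mem=53
  op12 P0: load  L0 → S/I/O on L0; bus BusRd; mem=80
  op13 P2: store L0 := 91 → I/I/M on L0; bus BusUpgr; mem=80
  op14 P1: load  L1 → I/S/O on L1; bus BusRd; mem=53
  op15 P2: store L1 := 45 → I/I/M on L1; bus BusUpgr; mem=53
  op16 P0: load  L0 → S/I/O on L0; bus BusRd; mem=80
  op17 P2: load  L0 → S/I/O on L0; bus (none); mem=80
  op18 P1: store L0 := 45 → I/M/I on L0; bus BusRdX Flush; mem=91
  op19 P2: load  L0 → I/O/S on L0; bus BusRd; mem=91
  op20 P0: load  L0 → S/O/S on L0; bus BusRd; mem=91
  op21 P1: store L0 := 10 → I/M/I on L0; bus BusUpgr; mem=91
  op22 P0: load  L1 → S/I/O on L1; bus BusRd; mem=53
  op23 P1: load  L0 → I/M/I on L0; bus (none); mem=91
  op24 P0: store L1 := 99 → M/I/I on L1; bus BusUpgr Flush; mem=45
  op25 P1: load  L1 → O/S/I on L1; bus BusRd; mem=45
  op26 P0: store L0 := 44 → M/I/I on L0; bus BusRdX Flush; mem=10
  op27 P1: store L0 := 96 → I/M/I on L0; bus BusRdX Flush; mem=44

memory[L0] = 44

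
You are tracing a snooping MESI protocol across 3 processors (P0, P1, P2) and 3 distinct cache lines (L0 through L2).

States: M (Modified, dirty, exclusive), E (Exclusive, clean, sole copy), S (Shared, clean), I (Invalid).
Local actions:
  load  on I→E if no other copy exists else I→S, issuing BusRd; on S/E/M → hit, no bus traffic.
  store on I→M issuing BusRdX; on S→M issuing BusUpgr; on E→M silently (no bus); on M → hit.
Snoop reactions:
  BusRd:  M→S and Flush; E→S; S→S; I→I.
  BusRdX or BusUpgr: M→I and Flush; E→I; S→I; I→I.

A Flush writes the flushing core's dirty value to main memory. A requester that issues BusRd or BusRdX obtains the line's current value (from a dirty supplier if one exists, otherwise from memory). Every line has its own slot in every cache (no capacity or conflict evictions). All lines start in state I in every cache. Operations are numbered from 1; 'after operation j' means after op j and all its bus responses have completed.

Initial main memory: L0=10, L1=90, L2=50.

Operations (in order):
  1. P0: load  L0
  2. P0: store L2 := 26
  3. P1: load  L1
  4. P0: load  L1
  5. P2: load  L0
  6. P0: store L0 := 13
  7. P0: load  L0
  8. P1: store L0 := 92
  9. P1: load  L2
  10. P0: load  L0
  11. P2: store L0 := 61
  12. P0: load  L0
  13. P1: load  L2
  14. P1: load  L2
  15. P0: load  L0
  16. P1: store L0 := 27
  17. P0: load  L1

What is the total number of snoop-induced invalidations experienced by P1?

invalidations = 1

1. P0: load  L0  bus=[BusRd]  L0: P0=E P1=I P2=I  mem[L0]=10
2. P0: store L2 := 26  bus=[BusRdX]  L2: P0=M P1=I P2=I  mem[L2]=50
3. P1: load  L1  bus=[BusRd]  L1: P0=I P1=E P2=I  mem[L1]=90
4. P0: load  L1  bus=[BusRd]  L1: P0=S P1=S P2=I  mem[L1]=90
5. P2: load  L0  bus=[BusRd]  L0: P0=S P1=I P2=S  mem[L0]=10
6. P0: store L0 := 13  bus=[BusUpgr]  L0: P0=M P1=I P2=I  mem[L0]=10
7. P0: load  L0  bus=[-]  L0: P0=M P1=I P2=I  mem[L0]=10
8. P1: store L0 := 92  bus=[BusRdX,Flush]  L0: P0=I P1=M P2=I  mem[L0]=13
9. P1: load  L2  bus=[BusRd,Flush]  L2: P0=S P1=S P2=I  mem[L2]=26
10. P0: load  L0  bus=[BusRd,Flush]  L0: P0=S P1=S P2=I  mem[L0]=92
11. P2: store L0 := 61  bus=[BusRdX]  L0: P0=I P1=I P2=M  mem[L0]=92
12. P0: load  L0  bus=[BusRd,Flush]  L0: P0=S P1=I P2=S  mem[L0]=61
13. P1: load  L2  bus=[-]  L2: P0=S P1=S P2=I  mem[L2]=26
14. P1: load  L2  bus=[-]  L2: P0=S P1=S P2=I  mem[L2]=26
15. P0: load  L0  bus=[-]  L0: P0=S P1=I P2=S  mem[L0]=61
16. P1: store L0 := 27  bus=[BusRdX]  L0: P0=I P1=M P2=I  mem[L0]=61
17. P0: load  L1  bus=[-]  L1: P0=S P1=S P2=I  mem[L1]=90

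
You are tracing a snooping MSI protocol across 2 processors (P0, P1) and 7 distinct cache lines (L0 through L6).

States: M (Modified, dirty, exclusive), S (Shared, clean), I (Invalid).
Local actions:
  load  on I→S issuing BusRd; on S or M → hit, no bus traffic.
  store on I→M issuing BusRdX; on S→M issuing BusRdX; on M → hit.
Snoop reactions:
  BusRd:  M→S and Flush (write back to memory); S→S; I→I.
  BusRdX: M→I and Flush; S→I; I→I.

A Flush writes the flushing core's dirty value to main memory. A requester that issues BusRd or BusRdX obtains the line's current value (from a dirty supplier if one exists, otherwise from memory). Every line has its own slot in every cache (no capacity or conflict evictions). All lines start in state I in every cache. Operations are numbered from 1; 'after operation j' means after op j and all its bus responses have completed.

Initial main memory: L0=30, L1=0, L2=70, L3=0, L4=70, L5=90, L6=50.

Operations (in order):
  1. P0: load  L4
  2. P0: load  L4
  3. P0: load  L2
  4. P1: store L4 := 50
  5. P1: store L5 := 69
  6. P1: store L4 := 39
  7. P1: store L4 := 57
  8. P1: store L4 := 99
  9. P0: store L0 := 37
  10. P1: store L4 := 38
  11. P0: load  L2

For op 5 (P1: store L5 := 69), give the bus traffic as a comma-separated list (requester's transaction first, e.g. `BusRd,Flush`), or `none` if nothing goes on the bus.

1. P0: load  L4  bus=[BusRd]  L4: P0=S P1=I  mem[L4]=70
2. P0: load  L4  bus=[-]  L4: P0=S P1=I  mem[L4]=70
3. P0: load  L2  bus=[BusRd]  L2: P0=S P1=I  mem[L2]=70
4. P1: store L4 := 50  bus=[BusRdX]  L4: P0=I P1=M  mem[L4]=70
5. P1: store L5 := 69  bus=[BusRdX]  L5: P0=I P1=M  mem[L5]=90
6. P1: store L4 := 39  bus=[-]  L4: P0=I P1=M  mem[L4]=70
7. P1: store L4 := 57  bus=[-]  L4: P0=I P1=M  mem[L4]=70
8. P1: store L4 := 99  bus=[-]  L4: P0=I P1=M  mem[L4]=70
9. P0: store L0 := 37  bus=[BusRdX]  L0: P0=M P1=I  mem[L0]=30
10. P1: store L4 := 38  bus=[-]  L4: P0=I P1=M  mem[L4]=70
11. P0: load  L2  bus=[-]  L2: P0=S P1=I  mem[L2]=70

bus = BusRdX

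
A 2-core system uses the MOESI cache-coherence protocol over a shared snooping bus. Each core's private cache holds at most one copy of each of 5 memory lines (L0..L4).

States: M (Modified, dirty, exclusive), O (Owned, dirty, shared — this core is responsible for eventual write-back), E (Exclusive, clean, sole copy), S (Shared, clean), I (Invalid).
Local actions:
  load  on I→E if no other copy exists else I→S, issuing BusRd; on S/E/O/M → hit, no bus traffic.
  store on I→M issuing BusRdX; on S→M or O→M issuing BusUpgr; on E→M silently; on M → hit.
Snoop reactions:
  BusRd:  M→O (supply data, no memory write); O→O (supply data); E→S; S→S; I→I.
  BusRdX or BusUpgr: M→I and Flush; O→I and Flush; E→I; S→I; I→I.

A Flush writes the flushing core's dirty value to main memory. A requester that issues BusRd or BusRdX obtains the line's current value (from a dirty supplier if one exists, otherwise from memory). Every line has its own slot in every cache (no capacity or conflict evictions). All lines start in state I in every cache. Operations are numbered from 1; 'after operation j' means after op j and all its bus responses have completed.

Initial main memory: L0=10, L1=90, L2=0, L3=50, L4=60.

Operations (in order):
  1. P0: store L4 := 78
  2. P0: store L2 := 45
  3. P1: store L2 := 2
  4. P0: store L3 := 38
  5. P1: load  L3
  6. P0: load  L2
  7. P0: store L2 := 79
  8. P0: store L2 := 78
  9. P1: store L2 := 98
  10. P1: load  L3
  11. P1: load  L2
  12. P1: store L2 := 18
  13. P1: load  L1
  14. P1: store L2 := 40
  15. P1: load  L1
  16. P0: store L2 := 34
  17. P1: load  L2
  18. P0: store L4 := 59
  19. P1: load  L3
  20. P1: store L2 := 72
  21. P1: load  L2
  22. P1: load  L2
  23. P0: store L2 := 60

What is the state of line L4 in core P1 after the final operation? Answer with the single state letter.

state = I

step 1: P0: store L4 := 78  ⟶  MI  (L4)  txn=BusRdX  M[L4]=60
step 2: P0: store L2 := 45  ⟶  MI  (L2)  txn=BusRdX  M[L2]=0
step 3: P1: store L2 := 2  ⟶  IM  (L2)  txn=BusRdX+Flush  M[L2]=45
step 4: P0: store L3 := 38  ⟶  MI  (L3)  txn=BusRdX  M[L3]=50
step 5: P1: load  L3  ⟶  OS  (L3)  txn=BusRd  M[L3]=50
step 6: P0: load  L2  ⟶  SO  (L2)  txn=BusRd  M[L2]=45
step 7: P0: store L2 := 79  ⟶  MI  (L2)  txn=BusUpgr+Flush  M[L2]=2
step 8: P0: store L2 := 78  ⟶  MI  (L2)  txn=∅  M[L2]=2
step 9: P1: store L2 := 98  ⟶  IM  (L2)  txn=BusRdX+Flush  M[L2]=78
step 10: P1: load  L3  ⟶  OS  (L3)  txn=∅  M[L3]=50
step 11: P1: load  L2  ⟶  IM  (L2)  txn=∅  M[L2]=78
step 12: P1: store L2 := 18  ⟶  IM  (L2)  txn=∅  M[L2]=78
step 13: P1: load  L1  ⟶  IE  (L1)  txn=BusRd  M[L1]=90
step 14: P1: store L2 := 40  ⟶  IM  (L2)  txn=∅  M[L2]=78
step 15: P1: load  L1  ⟶  IE  (L1)  txn=∅  M[L1]=90
step 16: P0: store L2 := 34  ⟶  MI  (L2)  txn=BusRdX+Flush  M[L2]=40
step 17: P1: load  L2  ⟶  OS  (L2)  txn=BusRd  M[L2]=40
step 18: P0: store L4 := 59  ⟶  MI  (L4)  txn=∅  M[L4]=60
step 19: P1: load  L3  ⟶  OS  (L3)  txn=∅  M[L3]=50
step 20: P1: store L2 := 72  ⟶  IM  (L2)  txn=BusUpgr+Flush  M[L2]=34
step 21: P1: load  L2  ⟶  IM  (L2)  txn=∅  M[L2]=34
step 22: P1: load  L2  ⟶  IM  (L2)  txn=∅  M[L2]=34
step 23: P0: store L2 := 60  ⟶  MI  (L2)  txn=BusRdX+Flush  M[L2]=72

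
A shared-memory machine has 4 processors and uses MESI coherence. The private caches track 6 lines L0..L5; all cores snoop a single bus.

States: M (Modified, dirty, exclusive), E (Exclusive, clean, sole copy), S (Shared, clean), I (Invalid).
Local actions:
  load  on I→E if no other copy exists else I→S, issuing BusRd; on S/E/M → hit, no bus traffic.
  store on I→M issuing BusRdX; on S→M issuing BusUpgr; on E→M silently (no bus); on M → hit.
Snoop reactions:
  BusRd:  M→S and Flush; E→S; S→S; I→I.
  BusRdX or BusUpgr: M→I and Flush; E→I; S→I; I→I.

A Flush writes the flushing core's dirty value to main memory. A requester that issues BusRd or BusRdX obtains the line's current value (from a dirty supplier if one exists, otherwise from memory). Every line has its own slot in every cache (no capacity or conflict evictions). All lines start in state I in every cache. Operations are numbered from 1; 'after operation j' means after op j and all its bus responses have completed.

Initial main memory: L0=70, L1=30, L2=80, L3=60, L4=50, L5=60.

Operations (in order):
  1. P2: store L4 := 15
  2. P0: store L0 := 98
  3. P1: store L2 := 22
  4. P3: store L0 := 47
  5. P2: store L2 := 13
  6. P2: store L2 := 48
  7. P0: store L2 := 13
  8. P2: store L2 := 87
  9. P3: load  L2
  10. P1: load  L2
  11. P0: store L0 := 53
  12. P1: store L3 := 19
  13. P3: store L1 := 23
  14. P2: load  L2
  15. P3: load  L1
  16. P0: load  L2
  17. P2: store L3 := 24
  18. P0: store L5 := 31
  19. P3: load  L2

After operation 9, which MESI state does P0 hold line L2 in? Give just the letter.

state = I

step 1: P2: store L4 := 15  ⟶  IIMI  (L4)  txn=BusRdX  M[L4]=50
step 2: P0: store L0 := 98  ⟶  MIII  (L0)  txn=BusRdX  M[L0]=70
step 3: P1: store L2 := 22  ⟶  IMII  (L2)  txn=BusRdX  M[L2]=80
step 4: P3: store L0 := 47  ⟶  IIIM  (L0)  txn=BusRdX+Flush  M[L0]=98
step 5: P2: store L2 := 13  ⟶  IIMI  (L2)  txn=BusRdX+Flush  M[L2]=22
step 6: P2: store L2 := 48  ⟶  IIMI  (L2)  txn=∅  M[L2]=22
step 7: P0: store L2 := 13  ⟶  MIII  (L2)  txn=BusRdX+Flush  M[L2]=48
step 8: P2: store L2 := 87  ⟶  IIMI  (L2)  txn=BusRdX+Flush  M[L2]=13
step 9: P3: load  L2  ⟶  IISS  (L2)  txn=BusRd+Flush  M[L2]=87
step 10: P1: load  L2  ⟶  ISSS  (L2)  txn=BusRd  M[L2]=87
step 11: P0: store L0 := 53  ⟶  MIII  (L0)  txn=BusRdX+Flush  M[L0]=47
step 12: P1: store L3 := 19  ⟶  IMII  (L3)  txn=BusRdX  M[L3]=60
step 13: P3: store L1 := 23  ⟶  IIIM  (L1)  txn=BusRdX  M[L1]=30
step 14: P2: load  L2  ⟶  ISSS  (L2)  txn=∅  M[L2]=87
step 15: P3: load  L1  ⟶  IIIM  (L1)  txn=∅  M[L1]=30
step 16: P0: load  L2  ⟶  SSSS  (L2)  txn=BusRd  M[L2]=87
step 17: P2: store L3 := 24  ⟶  IIMI  (L3)  txn=BusRdX+Flush  M[L3]=19
step 18: P0: store L5 := 31  ⟶  MIII  (L5)  txn=BusRdX  M[L5]=60
step 19: P3: load  L2  ⟶  SSSS  (L2)  txn=∅  M[L2]=87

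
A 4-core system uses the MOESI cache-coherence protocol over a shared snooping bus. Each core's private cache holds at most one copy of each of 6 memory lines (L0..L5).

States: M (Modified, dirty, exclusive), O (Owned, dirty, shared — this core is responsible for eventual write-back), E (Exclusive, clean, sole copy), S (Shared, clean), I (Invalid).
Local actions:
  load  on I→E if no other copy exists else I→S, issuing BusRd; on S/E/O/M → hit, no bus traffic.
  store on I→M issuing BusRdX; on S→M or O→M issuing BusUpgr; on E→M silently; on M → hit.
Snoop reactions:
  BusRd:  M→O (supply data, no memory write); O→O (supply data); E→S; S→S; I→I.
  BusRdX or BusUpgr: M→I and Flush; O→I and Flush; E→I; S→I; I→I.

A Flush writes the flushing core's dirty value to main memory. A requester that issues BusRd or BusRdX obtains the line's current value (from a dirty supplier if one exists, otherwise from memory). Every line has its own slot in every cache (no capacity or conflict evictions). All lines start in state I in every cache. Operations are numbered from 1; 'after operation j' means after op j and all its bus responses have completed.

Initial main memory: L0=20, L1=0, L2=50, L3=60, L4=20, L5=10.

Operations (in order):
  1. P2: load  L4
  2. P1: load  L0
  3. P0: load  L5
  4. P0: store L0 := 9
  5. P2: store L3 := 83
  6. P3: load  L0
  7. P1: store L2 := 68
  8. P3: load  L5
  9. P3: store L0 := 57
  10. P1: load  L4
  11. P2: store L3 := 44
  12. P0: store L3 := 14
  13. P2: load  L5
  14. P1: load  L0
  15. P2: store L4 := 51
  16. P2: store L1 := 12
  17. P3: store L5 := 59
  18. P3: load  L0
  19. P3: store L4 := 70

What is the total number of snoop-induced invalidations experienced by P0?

invalidations = 2

[1] P2: load  L4 | P0:I, P1:I, P2:E(20), P3:I | bus: BusRd
[2] P1: load  L0 | P0:I, P1:E(20), P2:I, P3:I | bus: BusRd
[3] P0: load  L5 | P0:E(10), P1:I, P2:I, P3:I | bus: BusRd
[4] P0: store L0 := 9 | P0:M(9), P1:I, P2:I, P3:I | bus: BusRdX
[5] P2: store L3 := 83 | P0:I, P1:I, P2:M(83), P3:I | bus: BusRdX
[6] P3: load  L0 | P0:O(9), P1:I, P2:I, P3:S(9) | bus: BusRd
[7] P1: store L2 := 68 | P0:I, P1:M(68), P2:I, P3:I | bus: BusRdX
[8] P3: load  L5 | P0:S(10), P1:I, P2:I, P3:S(10) | bus: BusRd
[9] P3: store L0 := 57 | P0:I, P1:I, P2:I, P3:M(57) | bus: BusUpgr,Flush
[10] P1: load  L4 | P0:I, P1:S(20), P2:S(20), P3:I | bus: BusRd
[11] P2: store L3 := 44 | P0:I, P1:I, P2:M(44), P3:I | bus: none
[12] P0: store L3 := 14 | P0:M(14), P1:I, P2:I, P3:I | bus: BusRdX,Flush
[13] P2: load  L5 | P0:S(10), P1:I, P2:S(10), P3:S(10) | bus: BusRd
[14] P1: load  L0 | P0:I, P1:S(57), P2:I, P3:O(57) | bus: BusRd
[15] P2: store L4 := 51 | P0:I, P1:I, P2:M(51), P3:I | bus: BusUpgr
[16] P2: store L1 := 12 | P0:I, P1:I, P2:M(12), P3:I | bus: BusRdX
[17] P3: store L5 := 59 | P0:I, P1:I, P2:I, P3:M(59) | bus: BusUpgr
[18] P3: load  L0 | P0:I, P1:S(57), P2:I, P3:O(57) | bus: none
[19] P3: store L4 := 70 | P0:I, P1:I, P2:I, P3:M(70) | bus: BusRdX,Flush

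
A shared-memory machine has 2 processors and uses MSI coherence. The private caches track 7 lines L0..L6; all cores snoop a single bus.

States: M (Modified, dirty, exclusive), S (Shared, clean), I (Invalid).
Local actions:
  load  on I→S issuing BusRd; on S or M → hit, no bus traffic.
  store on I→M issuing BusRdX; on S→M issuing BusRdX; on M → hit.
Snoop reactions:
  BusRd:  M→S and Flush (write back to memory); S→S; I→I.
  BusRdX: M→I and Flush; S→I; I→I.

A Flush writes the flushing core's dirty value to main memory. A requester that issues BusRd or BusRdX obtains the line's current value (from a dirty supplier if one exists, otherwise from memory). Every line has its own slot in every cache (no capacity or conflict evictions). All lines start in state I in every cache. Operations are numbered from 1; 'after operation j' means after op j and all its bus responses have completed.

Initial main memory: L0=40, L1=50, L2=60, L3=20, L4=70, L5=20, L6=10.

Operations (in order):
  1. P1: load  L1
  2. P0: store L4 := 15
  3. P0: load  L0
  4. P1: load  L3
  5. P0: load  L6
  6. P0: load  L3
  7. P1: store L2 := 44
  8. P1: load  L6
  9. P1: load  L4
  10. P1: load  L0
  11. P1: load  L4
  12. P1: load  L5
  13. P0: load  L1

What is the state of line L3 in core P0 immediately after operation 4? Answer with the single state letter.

  op1 P1: load  L1 → I/S on L1; bus BusRd; mem=50
  op2 P0: store L4 := 15 → M/I on L4; bus BusRdX; mem=70
  op3 P0: load  L0 → S/I on L0; bus BusRd; mem=40
  op4 P1: load  L3 → I/S on L3; bus BusRd; mem=20
  op5 P0: load  L6 → S/I on L6; bus BusRd; mem=10
  op6 P0: load  L3 → S/S on L3; bus BusRd; mem=20
  op7 P1: store L2 := 44 → I/M on L2; bus BusRdX; mem=60
  op8 P1: load  L6 → S/S on L6; bus BusRd; mem=10
  op9 P1: load  L4 → S/S on L4; bus BusRd Flush; mem=15
  op10 P1: load  L0 → S/S on L0; bus BusRd; mem=40
  op11 P1: load  L4 → S/S on L4; bus (none); mem=15
  op12 P1: load  L5 → I/S on L5; bus BusRd; mem=20
  op13 P0: load  L1 → S/S on L1; bus BusRd; mem=50

state = I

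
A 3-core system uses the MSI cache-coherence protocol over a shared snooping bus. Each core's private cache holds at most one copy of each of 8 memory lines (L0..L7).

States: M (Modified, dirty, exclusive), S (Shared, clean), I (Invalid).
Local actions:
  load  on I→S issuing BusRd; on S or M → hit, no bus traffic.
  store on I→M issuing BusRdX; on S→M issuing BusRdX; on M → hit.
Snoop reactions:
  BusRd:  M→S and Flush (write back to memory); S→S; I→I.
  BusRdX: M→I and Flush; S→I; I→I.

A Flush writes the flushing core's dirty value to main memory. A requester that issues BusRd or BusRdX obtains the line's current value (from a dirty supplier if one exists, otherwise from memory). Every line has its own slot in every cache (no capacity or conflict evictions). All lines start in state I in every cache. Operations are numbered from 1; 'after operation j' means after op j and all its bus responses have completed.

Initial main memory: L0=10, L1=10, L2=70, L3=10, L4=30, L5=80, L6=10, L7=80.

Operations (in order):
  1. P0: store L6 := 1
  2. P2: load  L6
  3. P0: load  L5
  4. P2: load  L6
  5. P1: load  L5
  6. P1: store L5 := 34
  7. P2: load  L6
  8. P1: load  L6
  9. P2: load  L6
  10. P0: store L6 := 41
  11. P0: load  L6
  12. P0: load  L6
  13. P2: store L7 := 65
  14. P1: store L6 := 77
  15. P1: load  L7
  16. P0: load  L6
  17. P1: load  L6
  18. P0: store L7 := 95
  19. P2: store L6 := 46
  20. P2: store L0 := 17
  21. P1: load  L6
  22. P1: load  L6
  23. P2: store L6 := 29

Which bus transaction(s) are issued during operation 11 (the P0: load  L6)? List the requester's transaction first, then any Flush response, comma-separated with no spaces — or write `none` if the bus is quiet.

bus = none

[1] P0: store L6 := 1 | P0:M(1), P1:I, P2:I | bus: BusRdX
[2] P2: load  L6 | P0:S(1), P1:I, P2:S(1) | bus: BusRd,Flush
[3] P0: load  L5 | P0:S(80), P1:I, P2:I | bus: BusRd
[4] P2: load  L6 | P0:S(1), P1:I, P2:S(1) | bus: none
[5] P1: load  L5 | P0:S(80), P1:S(80), P2:I | bus: BusRd
[6] P1: store L5 := 34 | P0:I, P1:M(34), P2:I | bus: BusRdX
[7] P2: load  L6 | P0:S(1), P1:I, P2:S(1) | bus: none
[8] P1: load  L6 | P0:S(1), P1:S(1), P2:S(1) | bus: BusRd
[9] P2: load  L6 | P0:S(1), P1:S(1), P2:S(1) | bus: none
[10] P0: store L6 := 41 | P0:M(41), P1:I, P2:I | bus: BusRdX
[11] P0: load  L6 | P0:M(41), P1:I, P2:I | bus: none
[12] P0: load  L6 | P0:M(41), P1:I, P2:I | bus: none
[13] P2: store L7 := 65 | P0:I, P1:I, P2:M(65) | bus: BusRdX
[14] P1: store L6 := 77 | P0:I, P1:M(77), P2:I | bus: BusRdX,Flush
[15] P1: load  L7 | P0:I, P1:S(65), P2:S(65) | bus: BusRd,Flush
[16] P0: load  L6 | P0:S(77), P1:S(77), P2:I | bus: BusRd,Flush
[17] P1: load  L6 | P0:S(77), P1:S(77), P2:I | bus: none
[18] P0: store L7 := 95 | P0:M(95), P1:I, P2:I | bus: BusRdX
[19] P2: store L6 := 46 | P0:I, P1:I, P2:M(46) | bus: BusRdX
[20] P2: store L0 := 17 | P0:I, P1:I, P2:M(17) | bus: BusRdX
[21] P1: load  L6 | P0:I, P1:S(46), P2:S(46) | bus: BusRd,Flush
[22] P1: load  L6 | P0:I, P1:S(46), P2:S(46) | bus: none
[23] P2: store L6 := 29 | P0:I, P1:I, P2:M(29) | bus: BusRdX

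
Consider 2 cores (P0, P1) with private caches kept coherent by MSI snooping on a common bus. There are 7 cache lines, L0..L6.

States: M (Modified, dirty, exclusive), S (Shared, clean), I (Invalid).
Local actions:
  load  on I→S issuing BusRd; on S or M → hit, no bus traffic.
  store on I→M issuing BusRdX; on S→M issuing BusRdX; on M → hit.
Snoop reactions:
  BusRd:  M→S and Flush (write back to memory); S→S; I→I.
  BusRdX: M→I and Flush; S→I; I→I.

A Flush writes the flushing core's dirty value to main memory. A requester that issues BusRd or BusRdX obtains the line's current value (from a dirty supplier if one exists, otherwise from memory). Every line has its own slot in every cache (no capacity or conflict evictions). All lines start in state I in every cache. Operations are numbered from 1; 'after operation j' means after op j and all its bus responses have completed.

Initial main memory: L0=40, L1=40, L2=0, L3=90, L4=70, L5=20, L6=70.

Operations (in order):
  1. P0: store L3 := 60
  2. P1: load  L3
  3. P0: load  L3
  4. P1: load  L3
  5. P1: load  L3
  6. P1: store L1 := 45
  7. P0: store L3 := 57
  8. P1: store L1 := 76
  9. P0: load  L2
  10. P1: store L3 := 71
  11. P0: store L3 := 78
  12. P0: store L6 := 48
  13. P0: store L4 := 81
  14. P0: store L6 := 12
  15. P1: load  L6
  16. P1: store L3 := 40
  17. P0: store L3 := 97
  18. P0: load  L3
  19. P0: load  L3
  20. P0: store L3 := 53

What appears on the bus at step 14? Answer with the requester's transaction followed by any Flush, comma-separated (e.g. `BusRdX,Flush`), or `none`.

bus = none

step 1: P0: store L3 := 60  ⟶  MI  (L3)  txn=BusRdX  M[L3]=90
step 2: P1: load  L3  ⟶  SS  (L3)  txn=BusRd+Flush  M[L3]=60
step 3: P0: load  L3  ⟶  SS  (L3)  txn=∅  M[L3]=60
step 4: P1: load  L3  ⟶  SS  (L3)  txn=∅  M[L3]=60
step 5: P1: load  L3  ⟶  SS  (L3)  txn=∅  M[L3]=60
step 6: P1: store L1 := 45  ⟶  IM  (L1)  txn=BusRdX  M[L1]=40
step 7: P0: store L3 := 57  ⟶  MI  (L3)  txn=BusRdX  M[L3]=60
step 8: P1: store L1 := 76  ⟶  IM  (L1)  txn=∅  M[L1]=40
step 9: P0: load  L2  ⟶  SI  (L2)  txn=BusRd  M[L2]=0
step 10: P1: store L3 := 71  ⟶  IM  (L3)  txn=BusRdX+Flush  M[L3]=57
step 11: P0: store L3 := 78  ⟶  MI  (L3)  txn=BusRdX+Flush  M[L3]=71
step 12: P0: store L6 := 48  ⟶  MI  (L6)  txn=BusRdX  M[L6]=70
step 13: P0: store L4 := 81  ⟶  MI  (L4)  txn=BusRdX  M[L4]=70
step 14: P0: store L6 := 12  ⟶  MI  (L6)  txn=∅  M[L6]=70
step 15: P1: load  L6  ⟶  SS  (L6)  txn=BusRd+Flush  M[L6]=12
step 16: P1: store L3 := 40  ⟶  IM  (L3)  txn=BusRdX+Flush  M[L3]=78
step 17: P0: store L3 := 97  ⟶  MI  (L3)  txn=BusRdX+Flush  M[L3]=40
step 18: P0: load  L3  ⟶  MI  (L3)  txn=∅  M[L3]=40
step 19: P0: load  L3  ⟶  MI  (L3)  txn=∅  M[L3]=40
step 20: P0: store L3 := 53  ⟶  MI  (L3)  txn=∅  M[L3]=40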